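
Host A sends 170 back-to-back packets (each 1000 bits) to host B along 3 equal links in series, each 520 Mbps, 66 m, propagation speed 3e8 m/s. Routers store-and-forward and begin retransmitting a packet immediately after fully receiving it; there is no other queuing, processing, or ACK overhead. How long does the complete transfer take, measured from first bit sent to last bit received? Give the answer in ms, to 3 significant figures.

0.331 ms

Per-hop transmission t_tx = L/R = 1000/520000000 = 0.00192308 ms.
Per-hop propagation t_prop = 66/300000000 = 0.00022 ms.
Pipeline fill: first packet needs 3·t_tx to clear all hops; remaining 169 packets each add one t_tx.
Total = (3+170-1)·t_tx + 3·t_prop = 172·0.00192308 + 3·0.00022 = 0.331 ms.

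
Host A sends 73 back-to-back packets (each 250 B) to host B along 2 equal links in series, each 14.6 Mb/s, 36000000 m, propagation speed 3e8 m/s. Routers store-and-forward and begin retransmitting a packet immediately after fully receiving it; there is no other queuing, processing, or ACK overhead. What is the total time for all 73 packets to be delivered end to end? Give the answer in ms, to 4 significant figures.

Per-hop transmission t_tx = L/R = 2000/14600000 = 0.136986 ms.
Per-hop propagation t_prop = 36000000/300000000 = 120 ms.
Pipeline fill: first packet needs 2·t_tx to clear all hops; remaining 72 packets each add one t_tx.
Total = (2+73-1)·t_tx + 2·t_prop = 74·0.136986 + 2·120 = 250.1 ms.

250.1 ms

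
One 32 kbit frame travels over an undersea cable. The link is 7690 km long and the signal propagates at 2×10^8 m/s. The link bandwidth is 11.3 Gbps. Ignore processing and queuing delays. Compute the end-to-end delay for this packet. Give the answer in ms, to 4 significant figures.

38.45 ms

L = 32000 bits.
Transmission delay = L/R = 32000 / 11300000000 = 0.00283186 ms.
Propagation delay = d/s = 7690000 m / 200000000 m/s = 38.45 ms.
Total = 38.45 ms.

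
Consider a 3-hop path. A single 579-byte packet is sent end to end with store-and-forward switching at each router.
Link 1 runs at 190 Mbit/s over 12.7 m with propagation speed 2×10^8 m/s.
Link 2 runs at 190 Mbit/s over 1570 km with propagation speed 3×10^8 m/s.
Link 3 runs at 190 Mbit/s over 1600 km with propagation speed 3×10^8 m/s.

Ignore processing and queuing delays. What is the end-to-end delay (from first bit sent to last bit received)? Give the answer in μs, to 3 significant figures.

L = 579 × 8 = 4632 bits.
Transmission delay per hop = L/R = 4632/190000000 = 24.3789 μs; 3 hops → 73.1368 μs.
Propagation delays (d/s per hop): 0.0635, 5233.33, 5333.33 μs; sum = 10566.7 μs.
End-to-end = 10600 μs.

10600 μs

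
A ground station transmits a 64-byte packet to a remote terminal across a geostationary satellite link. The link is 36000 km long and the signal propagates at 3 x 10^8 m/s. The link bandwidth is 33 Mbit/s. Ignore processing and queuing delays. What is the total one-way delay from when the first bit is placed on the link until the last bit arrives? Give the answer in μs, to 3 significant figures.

120000 μs

L = 64 × 8 = 512 bits.
Transmission delay = L/R = 512 / 33000000 = 15.5152 μs.
Propagation delay = d/s = 36000000 m / 300000000 m/s = 120000 μs.
Total = 120000 μs.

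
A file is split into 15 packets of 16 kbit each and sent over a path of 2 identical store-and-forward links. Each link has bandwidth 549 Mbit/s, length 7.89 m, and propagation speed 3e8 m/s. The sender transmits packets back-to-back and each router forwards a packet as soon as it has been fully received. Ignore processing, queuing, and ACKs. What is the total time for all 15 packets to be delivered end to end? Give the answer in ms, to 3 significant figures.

Per-hop transmission t_tx = L/R = 16000/549000000 = 0.0291439 ms.
Per-hop propagation t_prop = 7.89/300000000 = 2.63e-05 ms.
Pipeline fill: first packet needs 2·t_tx to clear all hops; remaining 14 packets each add one t_tx.
Total = (2+15-1)·t_tx + 2·t_prop = 16·0.0291439 + 2·2.63e-05 = 0.466 ms.

0.466 ms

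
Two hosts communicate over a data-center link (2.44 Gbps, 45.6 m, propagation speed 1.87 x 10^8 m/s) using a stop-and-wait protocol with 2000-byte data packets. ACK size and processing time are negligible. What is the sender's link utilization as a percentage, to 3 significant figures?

t_tx = L/R = 16000/2440000000 = 6.55738e-06 s.
t_prop = 45.6/187000000 = 2.4385e-07 s; RTT = 4.87701e-07 s.
Cycle = t_tx + RTT = 7.04508e-06 s.
Utilization = t_tx / cycle = 6.55738e-06/7.04508e-06 = 93.1 %.

93.1 %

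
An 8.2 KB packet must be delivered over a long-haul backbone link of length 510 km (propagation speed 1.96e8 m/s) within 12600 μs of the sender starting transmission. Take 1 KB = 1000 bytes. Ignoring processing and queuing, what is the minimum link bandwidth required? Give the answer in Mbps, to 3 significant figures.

6.56 Mbps

L = 65600 bits.
Propagation delay = 510000 / 196000000 = 2602.04 μs.
Transmission budget = 12600 − 2602.04 = 9997.96 μs.
R ≥ L / t_tx = 65600 bits / 0.00999796 s = 6.56 Mbps.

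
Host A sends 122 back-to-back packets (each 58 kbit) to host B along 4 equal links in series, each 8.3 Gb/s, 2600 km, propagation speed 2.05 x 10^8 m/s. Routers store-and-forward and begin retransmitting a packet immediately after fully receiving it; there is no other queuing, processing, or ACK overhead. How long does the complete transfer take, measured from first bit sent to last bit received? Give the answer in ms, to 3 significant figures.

51.6 ms

Per-hop transmission t_tx = L/R = 58000/8.3e+09 = 0.00698795 ms.
Per-hop propagation t_prop = 2600000/2.05e+08 = 12.6829 ms.
Pipeline fill: first packet needs 4·t_tx to clear all hops; remaining 121 packets each add one t_tx.
Total = (4+122-1)·t_tx + 4·t_prop = 125·0.00698795 + 4·12.6829 = 51.6 ms.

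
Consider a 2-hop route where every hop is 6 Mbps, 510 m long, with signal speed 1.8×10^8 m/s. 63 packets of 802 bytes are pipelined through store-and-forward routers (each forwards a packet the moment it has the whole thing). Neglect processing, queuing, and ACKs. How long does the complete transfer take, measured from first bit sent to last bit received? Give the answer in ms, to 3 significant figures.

68.4 ms

Per-hop transmission t_tx = L/R = 6416/6000000 = 1.06933 ms.
Per-hop propagation t_prop = 510/180000000 = 0.00283333 ms.
Pipeline fill: first packet needs 2·t_tx to clear all hops; remaining 62 packets each add one t_tx.
Total = (2+63-1)·t_tx + 2·t_prop = 64·1.06933 + 2·0.00283333 = 68.4 ms.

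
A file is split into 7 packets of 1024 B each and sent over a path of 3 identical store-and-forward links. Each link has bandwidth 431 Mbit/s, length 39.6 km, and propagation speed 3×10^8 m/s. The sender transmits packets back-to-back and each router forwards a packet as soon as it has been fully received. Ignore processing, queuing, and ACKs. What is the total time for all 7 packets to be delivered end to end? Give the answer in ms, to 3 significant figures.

Per-hop transmission t_tx = L/R = 8192/431000000 = 0.019007 ms.
Per-hop propagation t_prop = 39600/300000000 = 0.132 ms.
Pipeline fill: first packet needs 3·t_tx to clear all hops; remaining 6 packets each add one t_tx.
Total = (3+7-1)·t_tx + 3·t_prop = 9·0.019007 + 3·0.132 = 0.567 ms.

0.567 ms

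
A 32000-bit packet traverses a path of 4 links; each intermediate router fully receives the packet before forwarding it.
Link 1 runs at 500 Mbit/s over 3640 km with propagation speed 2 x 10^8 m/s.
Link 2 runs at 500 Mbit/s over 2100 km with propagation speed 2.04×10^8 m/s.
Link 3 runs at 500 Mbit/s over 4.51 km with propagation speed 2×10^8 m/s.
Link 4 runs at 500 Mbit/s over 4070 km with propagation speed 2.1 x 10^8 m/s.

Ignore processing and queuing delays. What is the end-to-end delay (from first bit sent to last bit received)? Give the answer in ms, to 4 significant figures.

Transmission delay per hop = L/R = 32000/500000000 = 0.064 ms; 4 hops → 0.256 ms.
Propagation delays (d/s per hop): 18.2, 10.2941, 0.02255, 19.381 ms; sum = 47.8976 ms.
End-to-end = 48.15 ms.

48.15 ms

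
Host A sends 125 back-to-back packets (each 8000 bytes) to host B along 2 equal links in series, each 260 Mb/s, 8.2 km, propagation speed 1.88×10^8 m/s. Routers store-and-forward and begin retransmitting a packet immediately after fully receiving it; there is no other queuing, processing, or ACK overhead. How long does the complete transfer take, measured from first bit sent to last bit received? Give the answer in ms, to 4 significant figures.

Per-hop transmission t_tx = L/R = 64000/260000000 = 0.246154 ms.
Per-hop propagation t_prop = 8200/188000000 = 0.043617 ms.
Pipeline fill: first packet needs 2·t_tx to clear all hops; remaining 124 packets each add one t_tx.
Total = (2+125-1)·t_tx + 2·t_prop = 126·0.246154 + 2·0.043617 = 31.10 ms.

31.10 ms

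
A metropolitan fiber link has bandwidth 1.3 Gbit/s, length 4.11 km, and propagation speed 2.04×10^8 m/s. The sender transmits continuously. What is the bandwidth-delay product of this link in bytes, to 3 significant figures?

3270 bytes

Propagation delay = 4110 / 204000000 = 2.01471e-05 s.
BDP = R × t_prop = 1300000000 × 2.01471e-05 = 26191.2 bits.
In bytes: 26191.2/8 = 3270 bytes.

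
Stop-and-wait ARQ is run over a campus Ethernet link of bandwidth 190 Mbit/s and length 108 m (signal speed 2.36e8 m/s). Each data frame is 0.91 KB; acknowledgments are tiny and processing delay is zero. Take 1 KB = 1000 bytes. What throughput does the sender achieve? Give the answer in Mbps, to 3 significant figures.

t_tx = L/R = 7280/190000000 = 3.83158e-05 s.
t_prop = 108/236000000 = 4.57627e-07 s; RTT = 9.15254e-07 s.
Cycle = t_tx + RTT = 3.9231e-05 s.
Throughput = L / cycle = 7280 / 3.9231e-05 = 186 Mbps.

186 Mbps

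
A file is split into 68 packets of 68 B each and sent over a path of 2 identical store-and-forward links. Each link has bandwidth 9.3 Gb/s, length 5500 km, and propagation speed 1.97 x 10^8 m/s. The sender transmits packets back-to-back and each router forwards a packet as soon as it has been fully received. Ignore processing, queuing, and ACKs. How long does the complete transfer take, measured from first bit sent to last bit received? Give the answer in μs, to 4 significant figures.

Per-hop transmission t_tx = L/R = 544/9300000000 = 0.0584946 μs.
Per-hop propagation t_prop = 5500000/197000000 = 27918.8 μs.
Pipeline fill: first packet needs 2·t_tx to clear all hops; remaining 67 packets each add one t_tx.
Total = (2+68-1)·t_tx + 2·t_prop = 69·0.0584946 + 2·27918.8 = 55840 μs.

55840 μs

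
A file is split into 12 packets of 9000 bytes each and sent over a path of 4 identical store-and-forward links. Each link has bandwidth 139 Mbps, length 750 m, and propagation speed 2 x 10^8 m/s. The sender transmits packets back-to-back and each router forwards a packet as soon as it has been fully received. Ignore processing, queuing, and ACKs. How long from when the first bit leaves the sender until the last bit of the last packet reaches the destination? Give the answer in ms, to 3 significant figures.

Per-hop transmission t_tx = L/R = 72000/139000000 = 0.517986 ms.
Per-hop propagation t_prop = 750/200000000 = 0.00375 ms.
Pipeline fill: first packet needs 4·t_tx to clear all hops; remaining 11 packets each add one t_tx.
Total = (4+12-1)·t_tx + 4·t_prop = 15·0.517986 + 4·0.00375 = 7.78 ms.

7.78 ms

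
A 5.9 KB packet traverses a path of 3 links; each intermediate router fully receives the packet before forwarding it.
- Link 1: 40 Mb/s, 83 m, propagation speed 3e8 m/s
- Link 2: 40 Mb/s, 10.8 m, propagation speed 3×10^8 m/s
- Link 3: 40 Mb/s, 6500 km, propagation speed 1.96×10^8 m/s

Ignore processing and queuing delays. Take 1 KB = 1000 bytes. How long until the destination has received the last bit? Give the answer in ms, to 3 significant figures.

36.7 ms

L = 47200 bits.
Transmission delay per hop = L/R = 47200/40000000 = 1.18 ms; 3 hops → 3.54 ms.
Propagation delays (d/s per hop): 0.000276667, 3.6e-05, 33.1633 ms; sum = 33.1636 ms.
End-to-end = 36.7 ms.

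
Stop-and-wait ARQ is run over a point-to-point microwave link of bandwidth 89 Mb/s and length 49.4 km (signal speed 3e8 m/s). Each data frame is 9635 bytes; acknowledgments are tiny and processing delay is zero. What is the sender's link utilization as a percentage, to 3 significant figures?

t_tx = L/R = 77080/89000000 = 0.000866067 s.
t_prop = 49400/300000000 = 0.000164667 s; RTT = 0.000329333 s.
Cycle = t_tx + RTT = 0.0011954 s.
Utilization = t_tx / cycle = 0.000866067/0.0011954 = 72.4 %.

72.4 %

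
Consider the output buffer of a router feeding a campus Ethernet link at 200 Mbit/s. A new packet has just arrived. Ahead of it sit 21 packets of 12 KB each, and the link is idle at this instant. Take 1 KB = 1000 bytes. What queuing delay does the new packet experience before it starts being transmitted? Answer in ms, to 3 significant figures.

Each queued packet: L/R = 96000/200000000 = 0.48 ms.
21 queued → 10.08 ms.
Queuing delay = 10.1 ms.

10.1 ms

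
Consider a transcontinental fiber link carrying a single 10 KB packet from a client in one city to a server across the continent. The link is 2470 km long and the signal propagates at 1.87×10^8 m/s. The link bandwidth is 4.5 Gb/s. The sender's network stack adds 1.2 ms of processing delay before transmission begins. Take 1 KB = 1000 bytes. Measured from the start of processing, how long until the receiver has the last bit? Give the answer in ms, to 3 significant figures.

14.4 ms

L = 80000 bits.
Transmission delay = L/R = 80000 / 4500000000 = 0.0177778 ms.
Propagation delay = d/s = 2470000 m / 187000000 m/s = 13.2086 ms.
Plus processing delay 1.2 ms = 1.2 ms.
Total = 14.4 ms.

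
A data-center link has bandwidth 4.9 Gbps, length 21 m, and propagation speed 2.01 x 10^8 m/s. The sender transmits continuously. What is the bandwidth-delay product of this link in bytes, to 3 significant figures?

Propagation delay = 21 / 2.01e+08 = 1.04478e-07 s.
BDP = R × t_prop = 4900000000 × 1.04478e-07 = 511.94 bits.
In bytes: 511.94/8 = 64.0 bytes.

64.0 bytes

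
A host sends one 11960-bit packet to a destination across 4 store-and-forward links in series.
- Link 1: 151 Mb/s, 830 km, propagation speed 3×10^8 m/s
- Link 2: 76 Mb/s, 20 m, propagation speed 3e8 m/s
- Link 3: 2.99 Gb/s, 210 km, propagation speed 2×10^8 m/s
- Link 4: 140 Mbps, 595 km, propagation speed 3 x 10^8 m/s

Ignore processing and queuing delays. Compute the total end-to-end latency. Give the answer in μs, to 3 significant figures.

Transmission delays (L/R per hop): 79.2053, 157.368, 4, 85.4286 μs; sum = 326.002 μs.
Propagation delays (d/s per hop): 2766.67, 0.0666667, 1050, 1983.33 μs; sum = 5800.07 μs.
End-to-end = 6130 μs.

6130 μs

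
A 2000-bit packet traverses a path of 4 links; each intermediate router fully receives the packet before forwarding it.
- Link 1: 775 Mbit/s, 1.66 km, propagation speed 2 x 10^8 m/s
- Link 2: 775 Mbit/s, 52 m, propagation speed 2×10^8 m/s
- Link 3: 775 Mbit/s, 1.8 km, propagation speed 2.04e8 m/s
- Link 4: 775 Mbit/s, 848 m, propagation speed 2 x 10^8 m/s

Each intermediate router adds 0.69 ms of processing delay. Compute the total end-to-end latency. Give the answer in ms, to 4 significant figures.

Transmission delay per hop = L/R = 2000/775000000 = 0.00258065 ms; 4 hops → 0.0103226 ms.
Propagation delays (d/s per hop): 0.0083, 0.00026, 0.00882353, 0.00424 ms; sum = 0.0216235 ms.
Processing at 3 router(s): 3 × 0.69 ms = 2.07 ms.
End-to-end = 2.102 ms.

2.102 ms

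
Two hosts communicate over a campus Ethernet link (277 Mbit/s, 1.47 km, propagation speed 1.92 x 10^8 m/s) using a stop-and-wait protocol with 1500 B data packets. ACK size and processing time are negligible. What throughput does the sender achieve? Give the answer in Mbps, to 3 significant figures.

t_tx = L/R = 12000/277000000 = 4.33213e-05 s.
t_prop = 1470/192000000 = 7.65625e-06 s; RTT = 1.53125e-05 s.
Cycle = t_tx + RTT = 5.86338e-05 s.
Throughput = L / cycle = 12000 / 5.86338e-05 = 205 Mbps.

205 Mbps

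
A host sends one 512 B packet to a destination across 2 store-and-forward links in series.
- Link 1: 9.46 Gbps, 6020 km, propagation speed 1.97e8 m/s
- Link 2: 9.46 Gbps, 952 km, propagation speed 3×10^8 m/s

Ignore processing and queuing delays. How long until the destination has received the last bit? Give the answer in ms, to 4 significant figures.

L = 512 × 8 = 4096 bits.
Transmission delay per hop = L/R = 4096/9460000000 = 0.000432981 ms; 2 hops → 0.000865962 ms.
Propagation delays (d/s per hop): 30.5584, 3.17333 ms; sum = 33.7317 ms.
End-to-end = 33.73 ms.

33.73 ms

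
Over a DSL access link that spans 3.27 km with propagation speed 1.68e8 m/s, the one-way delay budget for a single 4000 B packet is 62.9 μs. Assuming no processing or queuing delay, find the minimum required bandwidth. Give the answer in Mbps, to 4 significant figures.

L = 32000 bits.
Propagation delay = 3270 / 168000000 = 19.4643 μs.
Transmission budget = 62.9 − 19.4643 = 43.4357 μs.
R ≥ L / t_tx = 32000 bits / 4.34357e-05 s = 736.7 Mbps.

736.7 Mbps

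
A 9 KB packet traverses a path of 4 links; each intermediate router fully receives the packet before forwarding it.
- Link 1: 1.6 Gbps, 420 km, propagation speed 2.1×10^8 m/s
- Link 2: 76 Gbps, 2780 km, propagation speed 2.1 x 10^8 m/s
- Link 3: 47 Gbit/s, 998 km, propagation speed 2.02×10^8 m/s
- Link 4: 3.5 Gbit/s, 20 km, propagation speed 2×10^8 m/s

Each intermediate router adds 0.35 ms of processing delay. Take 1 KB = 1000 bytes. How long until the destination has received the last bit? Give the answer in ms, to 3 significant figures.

21.4 ms

L = 72000 bits.
Transmission delays (L/R per hop): 0.045, 0.000947368, 0.00153191, 0.0205714 ms; sum = 0.0680507 ms.
Propagation delays (d/s per hop): 2, 13.2381, 4.94059, 0.1 ms; sum = 20.2787 ms.
Processing at 3 router(s): 3 × 0.35 ms = 1.05 ms.
End-to-end = 21.4 ms.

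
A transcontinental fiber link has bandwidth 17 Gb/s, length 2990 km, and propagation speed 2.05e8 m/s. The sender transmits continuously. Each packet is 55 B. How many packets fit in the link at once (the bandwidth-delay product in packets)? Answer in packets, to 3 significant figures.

Propagation delay = 2990000 / 2.05e+08 = 0.0145854 s.
BDP = R × t_prop = 17000000000 × 0.0145854 = 247951000 bits.
In packets of 440 bits: 564000 packets.

564000 packets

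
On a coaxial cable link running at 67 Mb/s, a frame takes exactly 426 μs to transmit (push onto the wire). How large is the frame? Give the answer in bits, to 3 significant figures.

L = R × t_tx = 67000000 b/s × 0.000426 s = 28542 bits.

28500 bits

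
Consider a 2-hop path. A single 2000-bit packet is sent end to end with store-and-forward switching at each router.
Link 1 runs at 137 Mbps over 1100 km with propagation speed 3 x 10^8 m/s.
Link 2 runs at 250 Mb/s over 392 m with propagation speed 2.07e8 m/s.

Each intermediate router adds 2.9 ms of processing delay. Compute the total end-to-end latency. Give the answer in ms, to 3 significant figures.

Transmission delays (L/R per hop): 0.0145985, 0.008 ms; sum = 0.0225985 ms.
Propagation delays (d/s per hop): 3.66667, 0.00189372 ms; sum = 3.66856 ms.
Processing at 1 router(s): 1 × 2.9 ms = 2.9 ms.
End-to-end = 6.59 ms.

6.59 ms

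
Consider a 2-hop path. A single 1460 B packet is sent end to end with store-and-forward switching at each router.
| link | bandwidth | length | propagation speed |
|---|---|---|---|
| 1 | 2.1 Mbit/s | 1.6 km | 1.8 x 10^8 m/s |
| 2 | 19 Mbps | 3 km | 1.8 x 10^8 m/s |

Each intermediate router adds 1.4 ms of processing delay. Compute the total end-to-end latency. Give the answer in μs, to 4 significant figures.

7602 μs

L = 1460 × 8 = 11680 bits.
Transmission delays (L/R per hop): 5561.9, 614.737 μs; sum = 6176.64 μs.
Propagation delays (d/s per hop): 8.88889, 16.6667 μs; sum = 25.5556 μs.
Processing at 1 router(s): 1 × 1.4 ms = 1400 μs.
End-to-end = 7602 μs.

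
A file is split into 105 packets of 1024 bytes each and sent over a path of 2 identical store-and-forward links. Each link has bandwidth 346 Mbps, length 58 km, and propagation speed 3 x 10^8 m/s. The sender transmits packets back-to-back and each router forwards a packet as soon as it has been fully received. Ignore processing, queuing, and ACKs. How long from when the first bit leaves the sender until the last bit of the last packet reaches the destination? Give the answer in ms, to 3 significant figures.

Per-hop transmission t_tx = L/R = 8192/346000000 = 0.0236763 ms.
Per-hop propagation t_prop = 58000/300000000 = 0.193333 ms.
Pipeline fill: first packet needs 2·t_tx to clear all hops; remaining 104 packets each add one t_tx.
Total = (2+105-1)·t_tx + 2·t_prop = 106·0.0236763 + 2·0.193333 = 2.90 ms.

2.90 ms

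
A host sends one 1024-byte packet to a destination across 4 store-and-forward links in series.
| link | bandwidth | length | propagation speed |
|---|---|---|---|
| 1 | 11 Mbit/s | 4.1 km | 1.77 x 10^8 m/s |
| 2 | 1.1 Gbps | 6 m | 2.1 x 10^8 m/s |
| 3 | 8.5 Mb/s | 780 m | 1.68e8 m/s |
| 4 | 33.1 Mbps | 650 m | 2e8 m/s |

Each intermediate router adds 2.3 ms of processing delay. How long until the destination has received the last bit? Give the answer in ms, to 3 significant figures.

L = 1024 × 8 = 8192 bits.
Transmission delays (L/R per hop): 0.744727, 0.00744727, 0.963765, 0.247492 ms; sum = 1.96343 ms.
Propagation delays (d/s per hop): 0.0231638, 2.85714e-05, 0.00464286, 0.00325 ms; sum = 0.0310853 ms.
Processing at 3 router(s): 3 × 2.3 ms = 6.9 ms.
End-to-end = 8.89 ms.

8.89 ms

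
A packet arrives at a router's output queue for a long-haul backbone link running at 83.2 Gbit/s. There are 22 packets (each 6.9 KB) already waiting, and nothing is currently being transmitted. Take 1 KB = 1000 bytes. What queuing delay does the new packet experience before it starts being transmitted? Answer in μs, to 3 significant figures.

Each queued packet: L/R = 55200/83200000000 = 0.663462 μs.
22 queued → 14.5962 μs.
Queuing delay = 14.6 μs.

14.6 μs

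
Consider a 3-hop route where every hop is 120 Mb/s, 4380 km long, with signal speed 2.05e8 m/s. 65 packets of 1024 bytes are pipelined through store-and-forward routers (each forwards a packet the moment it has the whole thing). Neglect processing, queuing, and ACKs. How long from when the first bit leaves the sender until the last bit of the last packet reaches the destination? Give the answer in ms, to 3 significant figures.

68.7 ms

Per-hop transmission t_tx = L/R = 8192/120000000 = 0.0682667 ms.
Per-hop propagation t_prop = 4380000/2.05e+08 = 21.3659 ms.
Pipeline fill: first packet needs 3·t_tx to clear all hops; remaining 64 packets each add one t_tx.
Total = (3+65-1)·t_tx + 3·t_prop = 67·0.0682667 + 3·21.3659 = 68.7 ms.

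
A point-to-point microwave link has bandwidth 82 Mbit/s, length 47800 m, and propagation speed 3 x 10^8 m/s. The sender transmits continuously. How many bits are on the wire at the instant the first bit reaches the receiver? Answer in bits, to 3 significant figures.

13100 bits

Propagation delay = 47800 / 300000000 = 0.000159333 s.
BDP = R × t_prop = 82000000 × 0.000159333 = 13065.3 bits.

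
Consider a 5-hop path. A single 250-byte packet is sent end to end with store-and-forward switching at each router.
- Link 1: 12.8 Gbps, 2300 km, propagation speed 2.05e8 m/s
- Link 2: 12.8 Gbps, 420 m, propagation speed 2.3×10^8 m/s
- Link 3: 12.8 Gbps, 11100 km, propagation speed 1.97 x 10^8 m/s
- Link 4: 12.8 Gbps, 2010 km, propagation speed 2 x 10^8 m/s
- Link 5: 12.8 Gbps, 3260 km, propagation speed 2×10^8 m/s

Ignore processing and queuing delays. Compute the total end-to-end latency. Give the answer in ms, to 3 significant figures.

93.9 ms

L = 250 × 8 = 2000 bits.
Transmission delay per hop = L/R = 2000/12800000000 = 0.00015625 ms; 5 hops → 0.00078125 ms.
Propagation delays (d/s per hop): 11.2195, 0.00182609, 56.3452, 10.05, 16.3 ms; sum = 93.9165 ms.
End-to-end = 93.9 ms.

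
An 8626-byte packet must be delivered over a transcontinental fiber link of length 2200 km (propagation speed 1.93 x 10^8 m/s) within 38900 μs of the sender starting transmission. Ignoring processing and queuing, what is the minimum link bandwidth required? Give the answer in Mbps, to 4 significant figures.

L = 69008 bits.
Propagation delay = 2200000 / 193000000 = 11399 μs.
Transmission budget = 38900 − 11399 = 27501 μs.
R ≥ L / t_tx = 69008 bits / 0.027501 s = 2.509 Mbps.

2.509 Mbps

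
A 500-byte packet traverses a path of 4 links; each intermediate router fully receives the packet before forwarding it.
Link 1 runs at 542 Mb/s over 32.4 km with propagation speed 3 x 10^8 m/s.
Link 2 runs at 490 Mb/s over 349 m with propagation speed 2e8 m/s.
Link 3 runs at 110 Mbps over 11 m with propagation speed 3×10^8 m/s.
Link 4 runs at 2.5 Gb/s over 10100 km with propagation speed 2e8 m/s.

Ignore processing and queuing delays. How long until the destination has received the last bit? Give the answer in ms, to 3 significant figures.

50.7 ms

L = 500 × 8 = 4000 bits.
Transmission delays (L/R per hop): 0.00738007, 0.00816327, 0.0363636, 0.0016 ms; sum = 0.053507 ms.
Propagation delays (d/s per hop): 0.108, 0.001745, 3.66667e-05, 50.5 ms; sum = 50.6098 ms.
End-to-end = 50.7 ms.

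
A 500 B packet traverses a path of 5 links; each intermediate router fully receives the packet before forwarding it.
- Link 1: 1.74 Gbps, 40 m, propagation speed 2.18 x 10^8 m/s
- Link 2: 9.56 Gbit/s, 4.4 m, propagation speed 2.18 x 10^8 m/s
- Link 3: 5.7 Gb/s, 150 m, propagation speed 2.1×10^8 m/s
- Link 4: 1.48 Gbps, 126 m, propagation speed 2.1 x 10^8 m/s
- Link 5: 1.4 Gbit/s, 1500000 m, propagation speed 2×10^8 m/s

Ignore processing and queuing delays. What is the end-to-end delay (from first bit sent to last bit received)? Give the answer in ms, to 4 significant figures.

7.510 ms

L = 500 × 8 = 4000 bits.
Transmission delays (L/R per hop): 0.00229885, 0.00041841, 0.000701754, 0.0027027, 0.00285714 ms; sum = 0.00897886 ms.
Propagation delays (d/s per hop): 0.000183486, 2.01835e-05, 0.000714286, 0.0006, 7.5 ms; sum = 7.50152 ms.
End-to-end = 7.510 ms.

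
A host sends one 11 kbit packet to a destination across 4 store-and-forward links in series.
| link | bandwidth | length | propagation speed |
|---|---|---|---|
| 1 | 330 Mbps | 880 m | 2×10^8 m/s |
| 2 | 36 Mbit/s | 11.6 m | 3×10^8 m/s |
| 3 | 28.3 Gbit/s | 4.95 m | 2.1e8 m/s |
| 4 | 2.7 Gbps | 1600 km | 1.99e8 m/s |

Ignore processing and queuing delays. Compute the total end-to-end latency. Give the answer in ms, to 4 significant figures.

8.388 ms

L = 11000 bits.
Transmission delays (L/R per hop): 0.0333333, 0.305556, 0.000388693, 0.00407407 ms; sum = 0.343352 ms.
Propagation delays (d/s per hop): 0.0044, 3.86667e-05, 2.35714e-05, 8.0402 ms; sum = 8.04466 ms.
End-to-end = 8.388 ms.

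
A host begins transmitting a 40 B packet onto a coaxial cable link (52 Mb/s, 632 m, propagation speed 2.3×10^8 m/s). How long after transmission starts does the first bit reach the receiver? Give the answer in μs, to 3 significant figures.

2.75 μs

First bit experiences only propagation delay: d/s = 632/2.3e+08 = 2.75 μs.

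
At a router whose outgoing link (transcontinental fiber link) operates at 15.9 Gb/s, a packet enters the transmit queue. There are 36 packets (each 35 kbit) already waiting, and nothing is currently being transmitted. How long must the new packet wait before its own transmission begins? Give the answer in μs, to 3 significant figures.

Each queued packet: L/R = 35000/15900000000 = 2.20126 μs.
36 queued → 79.2453 μs.
Queuing delay = 79.2 μs.

79.2 μs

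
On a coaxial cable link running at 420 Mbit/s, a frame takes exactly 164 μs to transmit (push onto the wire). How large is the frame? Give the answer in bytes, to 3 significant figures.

8610 bytes

L = R × t_tx = 420000000 b/s × 0.000164 s = 68880 bits.
In bytes: 68880 / 8 = 8610 bytes.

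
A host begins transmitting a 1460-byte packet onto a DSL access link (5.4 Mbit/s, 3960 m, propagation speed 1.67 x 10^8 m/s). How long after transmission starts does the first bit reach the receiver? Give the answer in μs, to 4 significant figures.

First bit experiences only propagation delay: d/s = 3960/167000000 = 23.71 μs.

23.71 μs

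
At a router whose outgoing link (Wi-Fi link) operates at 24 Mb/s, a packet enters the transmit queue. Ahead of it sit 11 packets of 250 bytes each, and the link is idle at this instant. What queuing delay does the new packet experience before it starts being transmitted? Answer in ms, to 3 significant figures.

0.917 ms

Each queued packet: L/R = 2000/24000000 = 0.0833333 ms.
11 queued → 0.916667 ms.
Queuing delay = 0.917 ms.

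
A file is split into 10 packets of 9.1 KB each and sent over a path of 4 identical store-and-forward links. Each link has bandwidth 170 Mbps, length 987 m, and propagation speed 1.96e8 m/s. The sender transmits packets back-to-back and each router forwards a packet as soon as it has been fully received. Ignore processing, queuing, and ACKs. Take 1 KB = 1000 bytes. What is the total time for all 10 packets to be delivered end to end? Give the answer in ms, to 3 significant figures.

Per-hop transmission t_tx = L/R = 72800/170000000 = 0.428235 ms.
Per-hop propagation t_prop = 987/196000000 = 0.00503571 ms.
Pipeline fill: first packet needs 4·t_tx to clear all hops; remaining 9 packets each add one t_tx.
Total = (4+10-1)·t_tx + 4·t_prop = 13·0.428235 + 4·0.00503571 = 5.59 ms.

5.59 ms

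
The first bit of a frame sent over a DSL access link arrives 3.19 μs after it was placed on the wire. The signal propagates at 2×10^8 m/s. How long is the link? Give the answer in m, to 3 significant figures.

d = s × t_prop = 200000000 × 3.19e-06 = 638 m.

638 m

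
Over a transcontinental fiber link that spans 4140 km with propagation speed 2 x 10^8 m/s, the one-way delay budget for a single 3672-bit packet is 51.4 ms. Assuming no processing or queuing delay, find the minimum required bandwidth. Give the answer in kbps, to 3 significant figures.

120 kbps

Propagation delay = 4140000 / 200000000 = 20.7 ms.
Transmission budget = 51.4 − 20.7 = 30.7 ms.
R ≥ L / t_tx = 3672 bits / 0.0307 s = 120 kbps.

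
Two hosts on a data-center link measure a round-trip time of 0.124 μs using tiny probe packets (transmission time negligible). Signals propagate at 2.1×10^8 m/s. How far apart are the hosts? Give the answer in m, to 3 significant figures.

13.0 m

One-way propagation = RTT/2 = 0.062 μs.
d = s × t = 210000000 × 6.2e-08 = 13.0 m.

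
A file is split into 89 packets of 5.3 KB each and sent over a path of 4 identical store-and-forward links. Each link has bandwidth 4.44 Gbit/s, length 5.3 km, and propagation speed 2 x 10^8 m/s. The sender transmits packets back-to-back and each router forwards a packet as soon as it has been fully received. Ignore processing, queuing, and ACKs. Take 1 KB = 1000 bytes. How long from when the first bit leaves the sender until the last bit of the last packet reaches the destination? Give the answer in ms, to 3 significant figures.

0.985 ms

Per-hop transmission t_tx = L/R = 42400/4440000000 = 0.00954955 ms.
Per-hop propagation t_prop = 5300/200000000 = 0.0265 ms.
Pipeline fill: first packet needs 4·t_tx to clear all hops; remaining 88 packets each add one t_tx.
Total = (4+89-1)·t_tx + 4·t_prop = 92·0.00954955 + 4·0.0265 = 0.985 ms.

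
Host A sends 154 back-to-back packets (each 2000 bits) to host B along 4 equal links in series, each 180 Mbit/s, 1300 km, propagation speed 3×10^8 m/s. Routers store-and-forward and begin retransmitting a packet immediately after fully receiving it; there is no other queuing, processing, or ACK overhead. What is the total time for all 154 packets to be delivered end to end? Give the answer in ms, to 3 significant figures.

19.1 ms

Per-hop transmission t_tx = L/R = 2000/180000000 = 0.0111111 ms.
Per-hop propagation t_prop = 1300000/300000000 = 4.33333 ms.
Pipeline fill: first packet needs 4·t_tx to clear all hops; remaining 153 packets each add one t_tx.
Total = (4+154-1)·t_tx + 4·t_prop = 157·0.0111111 + 4·4.33333 = 19.1 ms.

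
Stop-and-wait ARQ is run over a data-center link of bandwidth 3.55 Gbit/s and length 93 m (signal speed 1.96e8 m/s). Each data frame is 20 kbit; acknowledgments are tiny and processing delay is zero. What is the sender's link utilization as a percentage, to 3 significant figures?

t_tx = L/R = 20000/3550000000 = 5.6338e-06 s.
t_prop = 93/196000000 = 4.7449e-07 s; RTT = 9.4898e-07 s.
Cycle = t_tx + RTT = 6.58278e-06 s.
Utilization = t_tx / cycle = 5.6338e-06/6.58278e-06 = 85.6 %.

85.6 %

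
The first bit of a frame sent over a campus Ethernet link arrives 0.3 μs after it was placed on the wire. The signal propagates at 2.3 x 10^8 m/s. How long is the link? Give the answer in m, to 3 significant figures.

69.0 m

d = s × t_prop = 2.3e+08 × 3e-07 = 69.0 m.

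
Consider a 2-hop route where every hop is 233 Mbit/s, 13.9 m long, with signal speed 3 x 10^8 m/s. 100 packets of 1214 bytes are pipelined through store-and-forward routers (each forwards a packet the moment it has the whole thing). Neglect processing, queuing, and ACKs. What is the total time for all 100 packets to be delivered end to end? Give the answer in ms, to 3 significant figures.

Per-hop transmission t_tx = L/R = 9712/233000000 = 0.0416824 ms.
Per-hop propagation t_prop = 13.9/300000000 = 4.63333e-05 ms.
Pipeline fill: first packet needs 2·t_tx to clear all hops; remaining 99 packets each add one t_tx.
Total = (2+100-1)·t_tx + 2·t_prop = 101·0.0416824 + 2·4.63333e-05 = 4.21 ms.

4.21 ms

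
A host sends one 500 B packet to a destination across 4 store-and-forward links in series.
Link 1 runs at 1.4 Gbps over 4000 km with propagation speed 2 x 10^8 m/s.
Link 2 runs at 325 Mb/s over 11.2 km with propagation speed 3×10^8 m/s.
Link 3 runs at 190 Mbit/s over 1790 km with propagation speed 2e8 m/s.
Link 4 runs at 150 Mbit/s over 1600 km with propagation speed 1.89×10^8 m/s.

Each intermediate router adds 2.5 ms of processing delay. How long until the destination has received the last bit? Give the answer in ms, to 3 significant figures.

L = 500 × 8 = 4000 bits.
Transmission delays (L/R per hop): 0.00285714, 0.0123077, 0.0210526, 0.0266667 ms; sum = 0.0628841 ms.
Propagation delays (d/s per hop): 20, 0.0373333, 8.95, 8.46561 ms; sum = 37.4529 ms.
Processing at 3 router(s): 3 × 2.5 ms = 7.5 ms.
End-to-end = 45.0 ms.

45.0 ms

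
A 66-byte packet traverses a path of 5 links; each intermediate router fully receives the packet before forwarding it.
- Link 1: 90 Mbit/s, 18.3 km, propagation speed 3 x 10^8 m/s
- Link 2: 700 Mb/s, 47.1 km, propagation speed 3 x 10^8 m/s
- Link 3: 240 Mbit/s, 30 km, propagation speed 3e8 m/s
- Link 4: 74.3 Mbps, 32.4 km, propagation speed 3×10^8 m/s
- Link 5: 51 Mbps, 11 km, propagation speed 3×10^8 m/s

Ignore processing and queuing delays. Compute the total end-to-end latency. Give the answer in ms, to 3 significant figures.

0.489 ms

L = 66 × 8 = 528 bits.
Transmission delays (L/R per hop): 0.00586667, 0.000754286, 0.0022, 0.00710633, 0.0103529 ms; sum = 0.0262802 ms.
Propagation delays (d/s per hop): 0.061, 0.157, 0.1, 0.108, 0.0366667 ms; sum = 0.462667 ms.
End-to-end = 0.489 ms.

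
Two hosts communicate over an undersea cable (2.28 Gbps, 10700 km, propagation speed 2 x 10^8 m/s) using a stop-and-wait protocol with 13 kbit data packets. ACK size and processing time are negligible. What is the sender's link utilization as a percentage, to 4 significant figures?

t_tx = L/R = 13000/2280000000 = 5.70175e-06 s.
t_prop = 10700000/200000000 = 0.0535 s; RTT = 0.107 s.
Cycle = t_tx + RTT = 0.107006 s.
Utilization = t_tx / cycle = 5.70175e-06/0.107006 = 0.005328 %.

0.005328 %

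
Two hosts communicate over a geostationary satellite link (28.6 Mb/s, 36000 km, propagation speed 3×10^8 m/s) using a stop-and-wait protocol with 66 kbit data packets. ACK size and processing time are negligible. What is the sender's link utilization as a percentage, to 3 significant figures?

t_tx = L/R = 66000/28600000 = 0.00230769 s.
t_prop = 36000000/300000000 = 0.12 s; RTT = 0.24 s.
Cycle = t_tx + RTT = 0.242308 s.
Utilization = t_tx / cycle = 0.00230769/0.242308 = 0.952 %.

0.952 %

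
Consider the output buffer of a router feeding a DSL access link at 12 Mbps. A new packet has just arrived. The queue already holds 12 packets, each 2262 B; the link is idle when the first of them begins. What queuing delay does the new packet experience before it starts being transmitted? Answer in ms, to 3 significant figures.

Each queued packet: L/R = 18096/12000000 = 1.508 ms.
12 queued → 18.096 ms.
Queuing delay = 18.1 ms.

18.1 ms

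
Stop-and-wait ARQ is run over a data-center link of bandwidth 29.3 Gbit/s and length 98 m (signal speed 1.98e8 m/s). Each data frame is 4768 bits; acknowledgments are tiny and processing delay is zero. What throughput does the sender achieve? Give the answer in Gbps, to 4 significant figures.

t_tx = L/R = 4768/29300000000 = 1.6273e-07 s.
t_prop = 98/198000000 = 4.94949e-07 s; RTT = 9.89899e-07 s.
Cycle = t_tx + RTT = 1.15263e-06 s.
Throughput = L / cycle = 4768 / 1.15263e-06 = 4.137 Gbps.

4.137 Gbps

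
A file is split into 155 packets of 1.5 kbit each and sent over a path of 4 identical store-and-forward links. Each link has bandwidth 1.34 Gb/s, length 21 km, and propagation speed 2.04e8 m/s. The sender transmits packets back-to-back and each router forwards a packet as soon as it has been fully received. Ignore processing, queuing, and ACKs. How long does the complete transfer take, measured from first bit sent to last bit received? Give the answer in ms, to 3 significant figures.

Per-hop transmission t_tx = L/R = 1500/1340000000 = 0.0011194 ms.
Per-hop propagation t_prop = 21000/204000000 = 0.102941 ms.
Pipeline fill: first packet needs 4·t_tx to clear all hops; remaining 154 packets each add one t_tx.
Total = (4+155-1)·t_tx + 4·t_prop = 158·0.0011194 + 4·0.102941 = 0.589 ms.

0.589 ms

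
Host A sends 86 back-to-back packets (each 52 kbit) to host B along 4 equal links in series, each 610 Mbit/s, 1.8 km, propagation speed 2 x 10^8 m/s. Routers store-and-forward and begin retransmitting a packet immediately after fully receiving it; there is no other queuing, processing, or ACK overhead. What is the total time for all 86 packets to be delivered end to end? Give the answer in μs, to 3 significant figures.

Per-hop transmission t_tx = L/R = 52000/610000000 = 85.2459 μs.
Per-hop propagation t_prop = 1800/200000000 = 9 μs.
Pipeline fill: first packet needs 4·t_tx to clear all hops; remaining 85 packets each add one t_tx.
Total = (4+86-1)·t_tx + 4·t_prop = 89·85.2459 + 4·9 = 7620 μs.

7620 μs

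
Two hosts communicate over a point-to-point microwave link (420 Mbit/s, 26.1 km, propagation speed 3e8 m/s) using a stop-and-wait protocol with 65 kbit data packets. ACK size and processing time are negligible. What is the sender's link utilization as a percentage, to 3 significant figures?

47.1 %

t_tx = L/R = 65000/420000000 = 0.000154762 s.
t_prop = 26100/300000000 = 8.7e-05 s; RTT = 0.000174 s.
Cycle = t_tx + RTT = 0.000328762 s.
Utilization = t_tx / cycle = 0.000154762/0.000328762 = 47.1 %.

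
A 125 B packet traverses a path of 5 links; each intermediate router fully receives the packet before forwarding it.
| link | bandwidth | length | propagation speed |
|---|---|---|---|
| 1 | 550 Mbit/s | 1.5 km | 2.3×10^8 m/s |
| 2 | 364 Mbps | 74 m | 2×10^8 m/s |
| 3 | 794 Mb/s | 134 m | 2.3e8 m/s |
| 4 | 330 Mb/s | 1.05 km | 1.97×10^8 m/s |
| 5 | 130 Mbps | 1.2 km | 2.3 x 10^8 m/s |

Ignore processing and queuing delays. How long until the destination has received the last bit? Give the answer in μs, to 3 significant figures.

34.6 μs

L = 125 × 8 = 1000 bits.
Transmission delays (L/R per hop): 1.81818, 2.74725, 1.25945, 3.0303, 7.69231 μs; sum = 16.5475 μs.
Propagation delays (d/s per hop): 6.52174, 0.37, 0.582609, 5.32995, 5.21739 μs; sum = 18.0217 μs.
End-to-end = 34.6 μs.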